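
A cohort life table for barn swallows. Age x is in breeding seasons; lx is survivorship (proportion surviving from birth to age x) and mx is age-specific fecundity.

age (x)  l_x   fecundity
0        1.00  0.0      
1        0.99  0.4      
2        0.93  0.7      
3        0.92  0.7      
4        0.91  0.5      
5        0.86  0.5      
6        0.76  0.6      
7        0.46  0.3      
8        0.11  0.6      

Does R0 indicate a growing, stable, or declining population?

growing

R0 = Σ lx·mx = 0 + 0.396 + 0.651 + 0.644 + 0.455 + 0.43 + 0.456 + 0.138 + 0.066 = 3.236
R0 > 1, so the population is growing.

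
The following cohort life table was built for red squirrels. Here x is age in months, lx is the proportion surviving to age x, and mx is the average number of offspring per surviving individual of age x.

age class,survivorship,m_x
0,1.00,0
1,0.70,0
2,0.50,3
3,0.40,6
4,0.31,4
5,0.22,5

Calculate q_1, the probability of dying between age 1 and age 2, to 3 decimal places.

0.286

q_1 = (l_1 − l_2) / l_1 = (0.7 − 0.5) / 0.7
     = 0.2 / 0.7 = 0.285714… → 0.286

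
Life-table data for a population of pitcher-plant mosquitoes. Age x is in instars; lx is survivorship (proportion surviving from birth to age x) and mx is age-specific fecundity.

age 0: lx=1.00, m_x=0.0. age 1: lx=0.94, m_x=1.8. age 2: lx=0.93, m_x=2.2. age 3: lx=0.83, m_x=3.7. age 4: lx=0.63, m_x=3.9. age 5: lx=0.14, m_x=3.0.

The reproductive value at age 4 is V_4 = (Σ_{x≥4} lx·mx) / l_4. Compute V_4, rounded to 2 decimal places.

lx·mx for x ≥ 4: 2.457, 0.42 → sum = 2.877
V_4 = 2.877 / l_4 = 2.877 / 0.63 = 4.566667… → 4.57

4.57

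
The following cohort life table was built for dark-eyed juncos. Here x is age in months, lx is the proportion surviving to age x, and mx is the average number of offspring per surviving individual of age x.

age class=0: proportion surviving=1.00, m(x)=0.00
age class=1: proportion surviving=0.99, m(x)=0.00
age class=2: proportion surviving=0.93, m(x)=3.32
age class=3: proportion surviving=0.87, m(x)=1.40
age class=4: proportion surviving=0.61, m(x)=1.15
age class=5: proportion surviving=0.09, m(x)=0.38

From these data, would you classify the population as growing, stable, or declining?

R0 = Σ lx·mx = 0 + 0 + 3.0876 + 1.218 + 0.7015 + 0.0342 = 5.0413
R0 > 1, so the population is growing.

growing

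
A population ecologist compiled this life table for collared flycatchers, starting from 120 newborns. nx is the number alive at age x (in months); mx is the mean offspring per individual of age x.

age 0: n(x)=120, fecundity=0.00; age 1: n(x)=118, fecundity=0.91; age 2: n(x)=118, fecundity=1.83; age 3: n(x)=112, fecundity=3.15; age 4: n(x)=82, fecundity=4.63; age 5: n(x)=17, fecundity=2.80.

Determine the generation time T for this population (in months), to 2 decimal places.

3.04

lx = nx/n0 = nx/120: 1, 0.98333…, 0.98333…, 0.93333…, 0.68333…, 0.14167…
lx·mx: 0, 0.894833…, 1.7995…, 2.94…, 3.163833…, 0.396667… → R0 = 9.194833…
x·lx·mx: 0, 0.894833…, 3.599…, 8.82…, 12.655333…, 1.983333… → Σ = 27.9525…
T = 27.9525… / 9.194833… = 3.040022… → 3.04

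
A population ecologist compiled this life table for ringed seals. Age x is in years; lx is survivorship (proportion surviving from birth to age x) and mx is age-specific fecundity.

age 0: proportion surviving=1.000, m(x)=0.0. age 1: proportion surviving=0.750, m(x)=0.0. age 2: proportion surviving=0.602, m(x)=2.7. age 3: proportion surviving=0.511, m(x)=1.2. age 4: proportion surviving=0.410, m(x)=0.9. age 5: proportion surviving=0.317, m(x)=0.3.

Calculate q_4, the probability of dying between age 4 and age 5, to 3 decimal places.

q_4 = (l_4 − l_5) / l_4 = (0.41 − 0.317) / 0.41
     = 0.093 / 0.41 = 0.226829… → 0.227

0.227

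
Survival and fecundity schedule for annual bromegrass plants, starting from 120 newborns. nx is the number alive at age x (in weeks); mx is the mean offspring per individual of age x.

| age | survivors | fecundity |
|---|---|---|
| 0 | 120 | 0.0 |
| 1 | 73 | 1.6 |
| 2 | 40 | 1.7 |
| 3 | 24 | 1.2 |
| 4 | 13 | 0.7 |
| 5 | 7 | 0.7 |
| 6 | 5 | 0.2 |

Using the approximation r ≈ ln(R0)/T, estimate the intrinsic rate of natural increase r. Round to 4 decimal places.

lx = nx/n0 = nx/120: 1, 0.60833…, 0.33333…, 0.2, 0.10833…, 0.05833…, 0.04167…
R0 = Σ lx·mx = 0 + 0.97333… + 0.56667… + 0.24 + 0.07583… + 0.04083… + 0.00833… = 1.905…
Σ x·lx·mx = 3.384167…; T = 3.384167…/1.905… = 1.77647…
r ≈ ln(R0)/T = ln(1.905…)/1.77647… = 0.362789… → 0.3628

0.3628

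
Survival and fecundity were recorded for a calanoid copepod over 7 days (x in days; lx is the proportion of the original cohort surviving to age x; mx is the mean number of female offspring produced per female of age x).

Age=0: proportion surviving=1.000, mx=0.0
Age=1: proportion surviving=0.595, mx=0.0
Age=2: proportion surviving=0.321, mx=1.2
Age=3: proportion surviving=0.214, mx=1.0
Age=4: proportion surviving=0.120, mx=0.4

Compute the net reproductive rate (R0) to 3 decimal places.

lx·mx by age: 0, 0, 0.3852, 0.214, 0.048
R0 = Σ lx·mx = 0.6472 → 0.647

0.647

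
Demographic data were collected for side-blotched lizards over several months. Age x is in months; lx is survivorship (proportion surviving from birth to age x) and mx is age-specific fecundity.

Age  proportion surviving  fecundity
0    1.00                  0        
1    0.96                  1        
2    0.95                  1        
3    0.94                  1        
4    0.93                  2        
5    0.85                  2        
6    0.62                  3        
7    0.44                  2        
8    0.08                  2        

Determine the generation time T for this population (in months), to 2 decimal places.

lx·mx: 0, 0.96, 0.95, 0.94, 1.86, 1.7, 1.86, 0.88, 0.16 → R0 = 9.31
x·lx·mx: 0, 0.96, 1.9, 2.82, 7.44, 8.5, 11.16, 6.16, 1.28 → Σ = 40.22
T = 40.22 / 9.31 = 4.320086… → 4.32

4.32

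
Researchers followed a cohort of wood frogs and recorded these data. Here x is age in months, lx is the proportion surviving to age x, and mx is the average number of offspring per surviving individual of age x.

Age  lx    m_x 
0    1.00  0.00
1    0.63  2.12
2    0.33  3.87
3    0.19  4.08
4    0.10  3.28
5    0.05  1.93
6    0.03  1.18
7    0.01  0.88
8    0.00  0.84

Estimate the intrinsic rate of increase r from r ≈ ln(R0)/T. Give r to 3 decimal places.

0.628

R0 = Σ lx·mx = 0 + 1.3356 + 1.2771 + 0.7752 + 0.328 + 0.0965 + 0.0354 + 0.0088 + 0 = 3.8566
Σ x·lx·mx = 8.2839; T = 8.2839/3.8566 = 2.14798…
r ≈ ln(R0)/T = ln(3.8566)/2.14798… = 0.6284… → 0.628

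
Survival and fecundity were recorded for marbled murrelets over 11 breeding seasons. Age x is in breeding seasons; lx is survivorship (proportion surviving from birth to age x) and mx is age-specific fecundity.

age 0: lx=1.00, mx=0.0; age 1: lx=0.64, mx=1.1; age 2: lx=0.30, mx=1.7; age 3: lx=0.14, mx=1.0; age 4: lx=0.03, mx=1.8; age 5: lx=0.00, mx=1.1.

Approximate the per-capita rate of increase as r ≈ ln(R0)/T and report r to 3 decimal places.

0.204

R0 = Σ lx·mx = 0 + 0.704 + 0.51 + 0.14 + 0.054 + 0 = 1.408
Σ x·lx·mx = 2.36; T = 2.36/1.408 = 1.67614…
r ≈ ln(R0)/T = ln(1.408)/1.67614… = 0.20414… → 0.204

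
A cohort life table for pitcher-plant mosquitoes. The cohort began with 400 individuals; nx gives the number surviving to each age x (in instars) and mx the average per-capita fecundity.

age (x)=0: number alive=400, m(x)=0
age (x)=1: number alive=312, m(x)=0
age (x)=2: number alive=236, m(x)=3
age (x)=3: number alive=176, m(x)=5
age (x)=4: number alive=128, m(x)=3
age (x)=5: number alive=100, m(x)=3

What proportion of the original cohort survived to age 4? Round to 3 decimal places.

0.320

l_4 = n_4/n_0 = 128/400 = 0.32 → 0.320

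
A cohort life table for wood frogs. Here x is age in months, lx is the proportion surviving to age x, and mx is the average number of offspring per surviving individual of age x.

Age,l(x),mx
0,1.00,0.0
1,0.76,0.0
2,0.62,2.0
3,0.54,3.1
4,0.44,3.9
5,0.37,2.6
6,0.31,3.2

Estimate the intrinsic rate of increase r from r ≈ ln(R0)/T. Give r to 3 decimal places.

0.494

R0 = Σ lx·mx = 0 + 0 + 1.24 + 1.674 + 1.716 + 0.962 + 0.992 = 6.584
Σ x·lx·mx = 25.128; T = 25.128/6.584 = 3.81652…
r ≈ ln(R0)/T = ln(6.584)/3.81652… = 0.49381… → 0.494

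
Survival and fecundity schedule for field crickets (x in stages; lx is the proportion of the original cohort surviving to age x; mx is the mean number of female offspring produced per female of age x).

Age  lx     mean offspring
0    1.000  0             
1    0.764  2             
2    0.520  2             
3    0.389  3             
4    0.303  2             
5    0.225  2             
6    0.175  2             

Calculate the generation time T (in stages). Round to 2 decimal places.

lx·mx: 0, 1.528, 1.04, 1.167, 0.606, 0.45, 0.35 → R0 = 5.141
x·lx·mx: 0, 1.528, 2.08, 3.501, 2.424, 2.25, 2.1 → Σ = 13.883
T = 13.883 / 5.141 = 2.700447… → 2.70

2.70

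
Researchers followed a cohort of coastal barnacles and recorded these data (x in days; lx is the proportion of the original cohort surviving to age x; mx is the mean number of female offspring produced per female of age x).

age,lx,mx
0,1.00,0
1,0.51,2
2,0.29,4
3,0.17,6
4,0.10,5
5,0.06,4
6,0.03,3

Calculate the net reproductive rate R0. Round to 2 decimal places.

4.03

lx·mx by age: 0, 1.02, 1.16, 1.02, 0.5, 0.24, 0.09
R0 = Σ lx·mx = 4.03 → 4.03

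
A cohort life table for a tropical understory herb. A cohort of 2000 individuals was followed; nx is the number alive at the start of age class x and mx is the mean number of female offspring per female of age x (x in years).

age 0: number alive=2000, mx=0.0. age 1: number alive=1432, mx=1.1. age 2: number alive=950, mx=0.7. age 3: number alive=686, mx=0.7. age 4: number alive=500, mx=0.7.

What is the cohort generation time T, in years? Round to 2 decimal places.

lx = nx/n0 = nx/2000: 1, 0.716, 0.475, 0.343, 0.25
lx·mx: 0, 0.7876, 0.3325, 0.2401, 0.175 → R0 = 1.5352
x·lx·mx: 0, 0.7876, 0.665, 0.7203, 0.7 → Σ = 2.8729
T = 2.8729 / 1.5352 = 1.871352… → 1.87

1.87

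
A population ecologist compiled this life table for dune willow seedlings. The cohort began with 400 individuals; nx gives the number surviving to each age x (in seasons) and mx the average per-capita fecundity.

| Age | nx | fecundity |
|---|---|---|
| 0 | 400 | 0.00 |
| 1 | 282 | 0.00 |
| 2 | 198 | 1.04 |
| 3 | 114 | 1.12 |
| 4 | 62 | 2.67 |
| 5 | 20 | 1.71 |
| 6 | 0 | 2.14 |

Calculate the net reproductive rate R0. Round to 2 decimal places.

lx = nx/n0 = nx/400: 1, 0.705, 0.495, 0.285, 0.155, 0.05, 0
lx·mx by age: 0, 0, 0.5148, 0.3192, 0.41385, 0.0855, 0
R0 = Σ lx·mx = 1.33335 → 1.33

1.33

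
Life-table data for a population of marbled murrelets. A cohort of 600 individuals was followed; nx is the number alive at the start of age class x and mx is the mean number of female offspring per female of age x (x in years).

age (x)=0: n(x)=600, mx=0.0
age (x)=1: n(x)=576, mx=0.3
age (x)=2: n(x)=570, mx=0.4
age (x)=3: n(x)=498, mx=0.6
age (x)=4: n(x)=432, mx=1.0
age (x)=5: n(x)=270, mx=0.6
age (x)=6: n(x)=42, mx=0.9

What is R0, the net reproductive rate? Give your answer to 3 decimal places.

lx = nx/n0 = nx/600: 1, 0.96, 0.95, 0.83, 0.72, 0.45, 0.07
lx·mx by age: 0, 0.288, 0.38, 0.498, 0.72, 0.27, 0.063
R0 = Σ lx·mx = 2.219 → 2.219

2.219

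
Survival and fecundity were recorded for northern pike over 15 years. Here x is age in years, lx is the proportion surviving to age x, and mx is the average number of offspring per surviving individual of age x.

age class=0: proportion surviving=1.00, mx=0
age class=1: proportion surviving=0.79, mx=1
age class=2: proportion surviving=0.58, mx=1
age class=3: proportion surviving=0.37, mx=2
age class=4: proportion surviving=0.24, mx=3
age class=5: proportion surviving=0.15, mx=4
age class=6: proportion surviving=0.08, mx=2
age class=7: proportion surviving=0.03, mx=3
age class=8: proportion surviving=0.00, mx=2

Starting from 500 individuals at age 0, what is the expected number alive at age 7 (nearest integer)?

15

Expected survivors = N0 · l_7 = 500 × 0.03 = 15 → 15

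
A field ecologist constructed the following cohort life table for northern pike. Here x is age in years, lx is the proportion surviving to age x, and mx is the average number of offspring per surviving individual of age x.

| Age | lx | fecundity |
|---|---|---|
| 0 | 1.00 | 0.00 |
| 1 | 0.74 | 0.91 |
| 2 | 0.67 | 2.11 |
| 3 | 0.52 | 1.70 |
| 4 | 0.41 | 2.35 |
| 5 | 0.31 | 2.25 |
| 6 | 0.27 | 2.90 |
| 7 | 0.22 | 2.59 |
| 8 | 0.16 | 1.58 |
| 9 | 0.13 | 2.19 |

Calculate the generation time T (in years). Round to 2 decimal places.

lx·mx: 0, 0.6734, 1.4137, 0.884, 0.9635, 0.6975, 0.783, 0.5698, 0.2528, 0.2847 → R0 = 6.5224
x·lx·mx: 0, 0.6734, 2.8274, 2.652, 3.854, 3.4875, 4.698, 3.9886, 2.0224, 2.5623 → Σ = 26.7656
T = 26.7656 / 6.5224 = 4.103643… → 4.10

4.10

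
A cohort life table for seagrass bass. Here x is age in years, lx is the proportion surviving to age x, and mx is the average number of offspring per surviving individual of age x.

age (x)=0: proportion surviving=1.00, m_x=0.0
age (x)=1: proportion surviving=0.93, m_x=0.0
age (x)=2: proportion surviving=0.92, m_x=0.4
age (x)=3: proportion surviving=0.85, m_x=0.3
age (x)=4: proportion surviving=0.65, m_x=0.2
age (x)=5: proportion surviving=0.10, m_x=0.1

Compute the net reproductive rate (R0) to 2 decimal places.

lx·mx by age: 0, 0, 0.368, 0.255, 0.13, 0.01
R0 = Σ lx·mx = 0.763 → 0.76

0.76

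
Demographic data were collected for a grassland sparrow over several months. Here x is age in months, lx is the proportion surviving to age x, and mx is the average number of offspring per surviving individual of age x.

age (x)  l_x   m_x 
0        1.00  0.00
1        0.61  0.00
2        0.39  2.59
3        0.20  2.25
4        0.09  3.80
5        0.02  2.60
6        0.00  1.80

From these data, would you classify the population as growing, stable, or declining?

growing

R0 = Σ lx·mx = 0 + 0 + 1.0101 + 0.45 + 0.342 + 0.052 + 0 = 1.8541
R0 > 1, so the population is growing.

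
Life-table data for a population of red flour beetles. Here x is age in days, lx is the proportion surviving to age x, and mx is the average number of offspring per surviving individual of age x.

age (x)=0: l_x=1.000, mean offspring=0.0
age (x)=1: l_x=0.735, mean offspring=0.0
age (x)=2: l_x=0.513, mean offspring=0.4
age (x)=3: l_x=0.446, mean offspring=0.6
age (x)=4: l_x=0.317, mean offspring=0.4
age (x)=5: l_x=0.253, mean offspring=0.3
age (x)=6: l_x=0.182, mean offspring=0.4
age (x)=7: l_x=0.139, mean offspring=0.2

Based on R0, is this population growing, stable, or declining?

R0 = Σ lx·mx = 0 + 0 + 0.2052 + 0.2676 + 0.1268 + 0.0759 + 0.0728 + 0.0278 = 0.7761
R0 < 1, so the population is declining.

declining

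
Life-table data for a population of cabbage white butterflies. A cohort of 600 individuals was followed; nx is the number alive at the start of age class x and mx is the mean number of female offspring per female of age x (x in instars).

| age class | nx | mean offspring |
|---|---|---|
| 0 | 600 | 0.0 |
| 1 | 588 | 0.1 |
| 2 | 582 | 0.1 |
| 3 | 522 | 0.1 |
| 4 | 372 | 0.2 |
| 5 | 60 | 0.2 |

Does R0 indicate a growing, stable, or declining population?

lx = nx/n0 = nx/600: 1, 0.98, 0.97, 0.87, 0.62, 0.1
R0 = Σ lx·mx = 0 + 0.098 + 0.097 + 0.087 + 0.124 + 0.02 = 0.426
R0 < 1, so the population is declining.

declining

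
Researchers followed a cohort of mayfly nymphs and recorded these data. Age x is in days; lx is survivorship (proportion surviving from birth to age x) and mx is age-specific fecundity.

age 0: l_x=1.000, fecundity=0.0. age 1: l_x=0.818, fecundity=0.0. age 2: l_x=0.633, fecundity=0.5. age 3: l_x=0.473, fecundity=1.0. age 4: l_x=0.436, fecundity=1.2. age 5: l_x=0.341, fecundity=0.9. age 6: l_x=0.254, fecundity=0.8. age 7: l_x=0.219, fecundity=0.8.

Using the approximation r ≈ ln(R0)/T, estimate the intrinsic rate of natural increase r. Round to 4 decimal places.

0.1702

R0 = Σ lx·mx = 0 + 0 + 0.3165 + 0.473 + 0.5232 + 0.3069 + 0.2032 + 0.1752 = 1.998
Σ x·lx·mx = 8.1249; T = 8.1249/1.998 = 4.06652…
r ≈ ln(R0)/T = ln(1.998)/4.06652… = 0.170206… → 0.1702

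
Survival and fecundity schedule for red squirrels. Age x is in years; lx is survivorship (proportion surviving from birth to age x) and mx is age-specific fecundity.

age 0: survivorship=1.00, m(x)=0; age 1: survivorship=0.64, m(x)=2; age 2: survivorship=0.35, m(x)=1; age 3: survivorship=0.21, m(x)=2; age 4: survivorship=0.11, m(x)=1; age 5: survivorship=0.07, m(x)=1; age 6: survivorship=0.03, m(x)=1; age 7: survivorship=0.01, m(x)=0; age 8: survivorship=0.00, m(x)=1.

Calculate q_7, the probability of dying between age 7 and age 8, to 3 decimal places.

1.000

q_7 = (l_7 − l_8) / l_7 = (0.01 − 0) / 0.01
     = 0.01 / 0.01 = 1 → 1.000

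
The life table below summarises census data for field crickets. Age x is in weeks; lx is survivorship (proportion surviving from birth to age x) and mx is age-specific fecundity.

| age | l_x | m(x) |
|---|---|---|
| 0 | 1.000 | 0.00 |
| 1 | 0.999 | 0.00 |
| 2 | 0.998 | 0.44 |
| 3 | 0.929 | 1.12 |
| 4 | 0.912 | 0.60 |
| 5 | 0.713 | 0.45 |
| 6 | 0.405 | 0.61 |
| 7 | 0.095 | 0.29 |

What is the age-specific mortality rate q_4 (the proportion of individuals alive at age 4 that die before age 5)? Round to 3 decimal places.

q_4 = (l_4 − l_5) / l_4 = (0.912 − 0.713) / 0.912
     = 0.199 / 0.912 = 0.218202… → 0.218

0.218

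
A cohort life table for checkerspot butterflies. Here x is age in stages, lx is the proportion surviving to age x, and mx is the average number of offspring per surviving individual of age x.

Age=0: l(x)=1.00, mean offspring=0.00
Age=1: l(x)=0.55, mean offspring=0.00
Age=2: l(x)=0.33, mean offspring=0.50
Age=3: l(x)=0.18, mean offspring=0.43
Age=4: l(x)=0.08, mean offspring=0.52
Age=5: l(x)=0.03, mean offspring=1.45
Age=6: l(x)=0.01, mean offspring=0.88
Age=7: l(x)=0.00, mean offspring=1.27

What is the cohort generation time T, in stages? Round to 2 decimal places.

2.97

lx·mx: 0, 0, 0.165, 0.0774, 0.0416, 0.0435, 0.0088, 0 → R0 = 0.3363
x·lx·mx: 0, 0, 0.33, 0.2322, 0.1664, 0.2175, 0.0528, 0 → Σ = 0.9989
T = 0.9989 / 0.3363 = 2.970265… → 2.97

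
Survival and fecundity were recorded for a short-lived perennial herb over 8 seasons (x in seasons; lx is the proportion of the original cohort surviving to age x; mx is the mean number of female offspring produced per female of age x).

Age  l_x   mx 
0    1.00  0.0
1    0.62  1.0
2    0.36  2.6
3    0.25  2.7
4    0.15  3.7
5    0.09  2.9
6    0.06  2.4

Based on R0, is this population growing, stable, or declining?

R0 = Σ lx·mx = 0 + 0.62 + 0.936 + 0.675 + 0.555 + 0.261 + 0.144 = 3.191
R0 > 1, so the population is growing.

growing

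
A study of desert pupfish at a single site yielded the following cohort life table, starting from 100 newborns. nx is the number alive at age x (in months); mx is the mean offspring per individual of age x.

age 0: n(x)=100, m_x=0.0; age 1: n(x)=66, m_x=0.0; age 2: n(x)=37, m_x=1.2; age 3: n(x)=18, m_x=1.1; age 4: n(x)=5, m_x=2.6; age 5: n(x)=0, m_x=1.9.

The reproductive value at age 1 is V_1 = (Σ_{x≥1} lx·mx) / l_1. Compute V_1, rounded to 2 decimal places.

lx = nx/n0 = nx/100: 1, 0.66, 0.37, 0.18, 0.05, 0
lx·mx for x ≥ 1: 0, 0.444, 0.198, 0.13, 0 → sum = 0.772
V_1 = 0.772 / l_1 = 0.772 / 0.66 = 1.169697… → 1.17

1.17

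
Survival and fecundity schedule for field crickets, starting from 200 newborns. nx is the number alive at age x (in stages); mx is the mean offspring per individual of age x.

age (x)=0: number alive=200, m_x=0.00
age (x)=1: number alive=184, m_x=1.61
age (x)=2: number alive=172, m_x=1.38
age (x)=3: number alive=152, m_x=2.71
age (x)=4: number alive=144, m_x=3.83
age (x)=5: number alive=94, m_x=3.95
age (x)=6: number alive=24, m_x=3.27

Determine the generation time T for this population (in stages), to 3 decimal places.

lx = nx/n0 = nx/200: 1, 0.92, 0.86, 0.76, 0.72, 0.47, 0.12
lx·mx: 0, 1.4812, 1.1868, 2.0596, 2.7576, 1.8565, 0.3924 → R0 = 9.7341
x·lx·mx: 0, 1.4812, 2.3736, 6.1788, 11.0304, 9.2825, 2.3544 → Σ = 32.7009
T = 32.7009 / 9.7341 = 3.359417… → 3.359

3.359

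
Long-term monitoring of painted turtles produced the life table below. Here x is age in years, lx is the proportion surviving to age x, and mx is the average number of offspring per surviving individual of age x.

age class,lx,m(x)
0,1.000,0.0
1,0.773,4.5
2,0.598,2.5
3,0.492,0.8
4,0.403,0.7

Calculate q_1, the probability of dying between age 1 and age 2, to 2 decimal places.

0.23

q_1 = (l_1 − l_2) / l_1 = (0.773 − 0.598) / 0.773
     = 0.175 / 0.773 = 0.226391… → 0.23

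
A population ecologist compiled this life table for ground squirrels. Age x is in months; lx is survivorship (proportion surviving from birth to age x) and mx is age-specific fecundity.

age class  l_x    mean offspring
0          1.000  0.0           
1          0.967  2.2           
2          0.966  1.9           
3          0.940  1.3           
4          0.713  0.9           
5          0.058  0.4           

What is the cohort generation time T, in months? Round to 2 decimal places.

2.08

lx·mx: 0, 2.1274, 1.8354, 1.222, 0.6417, 0.0232 → R0 = 5.8497
x·lx·mx: 0, 2.1274, 3.6708, 3.666, 2.5668, 0.116 → Σ = 12.147
T = 12.147 / 5.8497 = 2.076517… → 2.08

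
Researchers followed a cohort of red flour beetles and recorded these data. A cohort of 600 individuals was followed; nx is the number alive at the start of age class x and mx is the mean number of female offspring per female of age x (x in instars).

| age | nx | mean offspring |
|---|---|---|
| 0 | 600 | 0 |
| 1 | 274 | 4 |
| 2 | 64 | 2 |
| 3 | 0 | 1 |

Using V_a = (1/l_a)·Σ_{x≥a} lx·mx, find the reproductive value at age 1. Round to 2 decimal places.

4.47

lx = nx/n0 = nx/600: 1, 0.45667…, 0.10667…, 0
lx·mx for x ≥ 1: 1.826667…, 0.213333…, 0 → sum = 2.04…
V_1 = 2.04… / l_1 = 2.04… / 0.456667… = 4.467153… → 4.47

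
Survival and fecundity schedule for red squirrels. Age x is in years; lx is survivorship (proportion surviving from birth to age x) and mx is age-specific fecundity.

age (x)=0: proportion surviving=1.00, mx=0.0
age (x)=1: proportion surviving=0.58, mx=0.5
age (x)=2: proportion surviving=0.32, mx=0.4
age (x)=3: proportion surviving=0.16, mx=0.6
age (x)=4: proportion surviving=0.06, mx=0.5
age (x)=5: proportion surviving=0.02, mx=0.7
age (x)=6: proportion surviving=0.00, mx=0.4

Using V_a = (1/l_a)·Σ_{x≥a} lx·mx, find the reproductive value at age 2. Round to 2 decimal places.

lx·mx for x ≥ 2: 0.128, 0.096, 0.03, 0.014, 0 → sum = 0.268
V_2 = 0.268 / l_2 = 0.268 / 0.32 = 0.8375 → 0.84

0.84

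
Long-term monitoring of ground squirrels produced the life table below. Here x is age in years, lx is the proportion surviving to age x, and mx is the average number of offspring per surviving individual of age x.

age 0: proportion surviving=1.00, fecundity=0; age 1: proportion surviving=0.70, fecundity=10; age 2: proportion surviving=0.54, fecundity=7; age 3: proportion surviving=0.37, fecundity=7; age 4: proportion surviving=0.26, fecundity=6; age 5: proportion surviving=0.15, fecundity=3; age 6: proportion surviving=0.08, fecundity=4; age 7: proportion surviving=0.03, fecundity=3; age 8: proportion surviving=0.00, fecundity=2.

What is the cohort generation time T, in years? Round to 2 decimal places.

lx·mx: 0, 7, 3.78, 2.59, 1.56, 0.45, 0.32, 0.09, 0 → R0 = 15.79
x·lx·mx: 0, 7, 7.56, 7.77, 6.24, 2.25, 1.92, 0.63, 0 → Σ = 33.37
T = 33.37 / 15.79 = 2.113363… → 2.11

2.11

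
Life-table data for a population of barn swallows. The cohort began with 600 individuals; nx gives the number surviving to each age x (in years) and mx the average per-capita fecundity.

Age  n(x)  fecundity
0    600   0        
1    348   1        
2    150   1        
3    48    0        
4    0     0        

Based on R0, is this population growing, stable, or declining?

lx = nx/n0 = nx/600: 1, 0.58, 0.25, 0.08, 0
R0 = Σ lx·mx = 0 + 0.58 + 0.25 + 0 + 0 = 0.83
R0 < 1, so the population is declining.

declining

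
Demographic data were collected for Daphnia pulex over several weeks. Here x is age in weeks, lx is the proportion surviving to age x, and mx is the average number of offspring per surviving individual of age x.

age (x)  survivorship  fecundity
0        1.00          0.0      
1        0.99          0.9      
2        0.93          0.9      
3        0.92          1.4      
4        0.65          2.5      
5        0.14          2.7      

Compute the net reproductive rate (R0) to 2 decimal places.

5.02

lx·mx by age: 0, 0.891, 0.837, 1.288, 1.625, 0.378
R0 = Σ lx·mx = 5.019 → 5.02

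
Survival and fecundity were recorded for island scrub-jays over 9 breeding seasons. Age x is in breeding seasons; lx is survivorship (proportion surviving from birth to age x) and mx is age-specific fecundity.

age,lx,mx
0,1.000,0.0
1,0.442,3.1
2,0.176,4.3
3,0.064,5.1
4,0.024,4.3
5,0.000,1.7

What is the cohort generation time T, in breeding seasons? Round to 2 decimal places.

1.67

lx·mx: 0, 1.3702, 0.7568, 0.3264, 0.1032, 0 → R0 = 2.5566
x·lx·mx: 0, 1.3702, 1.5136, 0.9792, 0.4128, 0 → Σ = 4.2758
T = 4.2758 / 2.5566 = 1.672456… → 1.67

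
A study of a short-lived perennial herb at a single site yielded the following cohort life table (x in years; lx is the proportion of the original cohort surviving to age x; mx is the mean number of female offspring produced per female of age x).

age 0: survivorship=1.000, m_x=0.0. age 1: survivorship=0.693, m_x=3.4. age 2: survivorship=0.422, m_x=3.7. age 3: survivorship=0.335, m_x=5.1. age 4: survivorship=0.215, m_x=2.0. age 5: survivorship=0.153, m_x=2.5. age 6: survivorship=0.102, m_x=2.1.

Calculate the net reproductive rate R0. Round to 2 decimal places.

lx·mx by age: 0, 2.3562, 1.5614, 1.7085, 0.43, 0.3825, 0.2142
R0 = Σ lx·mx = 6.6528 → 6.65

6.65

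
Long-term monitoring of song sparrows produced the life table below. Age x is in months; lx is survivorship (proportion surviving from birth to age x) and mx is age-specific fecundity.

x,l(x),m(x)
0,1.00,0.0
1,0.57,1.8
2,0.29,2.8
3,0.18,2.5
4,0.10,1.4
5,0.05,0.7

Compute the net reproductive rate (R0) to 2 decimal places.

lx·mx by age: 0, 1.026, 0.812, 0.45, 0.14, 0.035
R0 = Σ lx·mx = 2.463 → 2.46

2.46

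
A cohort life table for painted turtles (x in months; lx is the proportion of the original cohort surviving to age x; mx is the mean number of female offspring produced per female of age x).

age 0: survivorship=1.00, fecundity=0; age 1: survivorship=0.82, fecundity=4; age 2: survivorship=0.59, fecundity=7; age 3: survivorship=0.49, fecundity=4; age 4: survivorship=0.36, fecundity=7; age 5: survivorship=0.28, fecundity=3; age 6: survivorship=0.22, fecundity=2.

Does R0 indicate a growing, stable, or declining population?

R0 = Σ lx·mx = 0 + 3.28 + 4.13 + 1.96 + 2.52 + 0.84 + 0.44 = 13.17
R0 > 1, so the population is growing.

growing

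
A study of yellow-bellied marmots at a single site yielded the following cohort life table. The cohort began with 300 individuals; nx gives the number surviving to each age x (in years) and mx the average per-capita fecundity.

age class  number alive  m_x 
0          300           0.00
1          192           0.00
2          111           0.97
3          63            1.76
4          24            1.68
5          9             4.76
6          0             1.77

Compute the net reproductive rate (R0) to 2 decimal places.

lx = nx/n0 = nx/300: 1, 0.64, 0.37, 0.21, 0.08, 0.03, 0
lx·mx by age: 0, 0, 0.3589, 0.3696, 0.1344, 0.1428, 0
R0 = Σ lx·mx = 1.0057 → 1.01

1.01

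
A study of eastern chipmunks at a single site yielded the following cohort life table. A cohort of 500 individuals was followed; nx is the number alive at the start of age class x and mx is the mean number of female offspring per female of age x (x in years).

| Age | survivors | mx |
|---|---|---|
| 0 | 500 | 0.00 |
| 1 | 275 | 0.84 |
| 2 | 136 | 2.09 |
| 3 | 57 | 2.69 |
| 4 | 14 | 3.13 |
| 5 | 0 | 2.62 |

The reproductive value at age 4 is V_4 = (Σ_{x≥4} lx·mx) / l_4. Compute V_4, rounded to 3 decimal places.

lx = nx/n0 = nx/500: 1, 0.55, 0.272, 0.114, 0.028, 0
lx·mx for x ≥ 4: 0.08764, 0 → sum = 0.08764
V_4 = 0.08764 / l_4 = 0.08764 / 0.028 = 3.13 → 3.130

3.130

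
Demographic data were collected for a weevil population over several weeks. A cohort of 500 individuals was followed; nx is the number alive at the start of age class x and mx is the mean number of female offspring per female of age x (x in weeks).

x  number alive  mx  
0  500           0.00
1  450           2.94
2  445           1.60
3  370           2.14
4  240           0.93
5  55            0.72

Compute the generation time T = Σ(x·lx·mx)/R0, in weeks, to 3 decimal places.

2.011

lx = nx/n0 = nx/500: 1, 0.9, 0.89, 0.74, 0.48, 0.11
lx·mx: 0, 2.646, 1.424, 1.5836, 0.4464, 0.0792 → R0 = 6.1792
x·lx·mx: 0, 2.646, 2.848, 4.7508, 1.7856, 0.396 → Σ = 12.4264
T = 12.4264 / 6.1792 = 2.011005… → 2.011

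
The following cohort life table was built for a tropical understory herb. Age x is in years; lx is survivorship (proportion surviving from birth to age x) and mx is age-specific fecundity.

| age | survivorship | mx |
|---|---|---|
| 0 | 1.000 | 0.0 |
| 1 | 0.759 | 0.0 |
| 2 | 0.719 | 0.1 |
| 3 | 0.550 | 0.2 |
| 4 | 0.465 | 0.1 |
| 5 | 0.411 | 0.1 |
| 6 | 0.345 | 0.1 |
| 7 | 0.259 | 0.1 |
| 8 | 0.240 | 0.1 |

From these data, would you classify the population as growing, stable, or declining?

declining

R0 = Σ lx·mx = 0 + 0 + 0.0719 + 0.11 + 0.0465 + 0.0411 + 0.0345 + 0.0259 + 0.024 = 0.3539
R0 < 1, so the population is declining.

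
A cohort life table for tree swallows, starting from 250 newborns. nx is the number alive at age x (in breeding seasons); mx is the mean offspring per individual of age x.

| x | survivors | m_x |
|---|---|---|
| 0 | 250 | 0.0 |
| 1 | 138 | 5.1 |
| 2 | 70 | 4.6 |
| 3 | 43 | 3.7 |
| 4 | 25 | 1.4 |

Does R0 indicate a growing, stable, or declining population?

growing

lx = nx/n0 = nx/250: 1, 0.552, 0.28, 0.172, 0.1
R0 = Σ lx·mx = 0 + 2.8152 + 1.288 + 0.6364 + 0.14 = 4.8796
R0 > 1, so the population is growing.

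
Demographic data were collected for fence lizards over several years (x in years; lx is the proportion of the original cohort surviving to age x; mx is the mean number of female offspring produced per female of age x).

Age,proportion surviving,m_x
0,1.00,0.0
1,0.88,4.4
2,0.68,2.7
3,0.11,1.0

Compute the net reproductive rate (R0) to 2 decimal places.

lx·mx by age: 0, 3.872, 1.836, 0.11
R0 = Σ lx·mx = 5.818 → 5.82

5.82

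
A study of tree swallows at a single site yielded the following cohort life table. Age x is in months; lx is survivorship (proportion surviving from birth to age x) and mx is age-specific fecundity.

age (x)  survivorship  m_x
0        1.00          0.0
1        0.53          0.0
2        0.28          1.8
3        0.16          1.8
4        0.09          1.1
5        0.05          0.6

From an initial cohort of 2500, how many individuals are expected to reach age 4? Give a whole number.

225

Expected survivors = N0 · l_4 = 2500 × 0.09 = 225 → 225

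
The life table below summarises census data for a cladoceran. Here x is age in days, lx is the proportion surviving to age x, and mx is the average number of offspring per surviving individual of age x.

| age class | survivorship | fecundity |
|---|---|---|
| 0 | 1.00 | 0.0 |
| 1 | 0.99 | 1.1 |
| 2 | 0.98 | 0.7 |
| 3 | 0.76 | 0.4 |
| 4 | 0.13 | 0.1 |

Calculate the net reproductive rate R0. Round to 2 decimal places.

lx·mx by age: 0, 1.089, 0.686, 0.304, 0.013
R0 = Σ lx·mx = 2.092 → 2.09

2.09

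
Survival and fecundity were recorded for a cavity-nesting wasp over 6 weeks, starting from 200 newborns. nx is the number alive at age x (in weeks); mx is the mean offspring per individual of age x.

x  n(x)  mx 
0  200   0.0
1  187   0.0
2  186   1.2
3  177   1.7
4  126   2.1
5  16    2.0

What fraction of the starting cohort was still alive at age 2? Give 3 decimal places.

l_2 = n_2/n_0 = 186/200 = 0.93 → 0.930

0.930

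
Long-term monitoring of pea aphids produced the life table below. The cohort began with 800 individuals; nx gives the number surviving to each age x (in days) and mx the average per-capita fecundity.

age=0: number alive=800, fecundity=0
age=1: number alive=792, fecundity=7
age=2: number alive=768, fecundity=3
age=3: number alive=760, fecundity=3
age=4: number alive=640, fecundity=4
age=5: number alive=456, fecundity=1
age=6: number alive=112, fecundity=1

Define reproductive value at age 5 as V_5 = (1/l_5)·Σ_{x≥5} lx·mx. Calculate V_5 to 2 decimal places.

lx = nx/n0 = nx/800: 1, 0.99, 0.96, 0.95, 0.8, 0.57, 0.14
lx·mx for x ≥ 5: 0.57, 0.14 → sum = 0.71
V_5 = 0.71 / l_5 = 0.71 / 0.57 = 1.245614… → 1.25

1.25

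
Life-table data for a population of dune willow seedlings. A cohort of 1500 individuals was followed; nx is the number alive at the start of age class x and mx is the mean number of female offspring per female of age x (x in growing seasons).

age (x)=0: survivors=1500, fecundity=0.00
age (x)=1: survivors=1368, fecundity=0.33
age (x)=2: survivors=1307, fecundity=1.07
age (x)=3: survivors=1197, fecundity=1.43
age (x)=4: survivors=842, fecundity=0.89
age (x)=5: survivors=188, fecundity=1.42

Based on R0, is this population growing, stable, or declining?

lx = nx/n0 = nx/1500: 1, 0.912, 0.87133…, 0.798, 0.56133…, 0.12533…
R0 = Σ lx·mx = 0 + 0.30096 + 0.932327… + 1.14114 + 0.499587… + 0.177973… = 3.051987…
R0 > 1, so the population is growing.

growing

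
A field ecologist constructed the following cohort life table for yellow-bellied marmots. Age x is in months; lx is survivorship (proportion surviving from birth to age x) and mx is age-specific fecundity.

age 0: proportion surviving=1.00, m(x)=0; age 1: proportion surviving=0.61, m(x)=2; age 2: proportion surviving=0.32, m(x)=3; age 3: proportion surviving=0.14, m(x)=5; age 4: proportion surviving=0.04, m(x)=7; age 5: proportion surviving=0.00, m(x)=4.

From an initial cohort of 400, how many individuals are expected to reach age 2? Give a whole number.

Expected survivors = N0 · l_2 = 400 × 0.32 = 128 → 128

128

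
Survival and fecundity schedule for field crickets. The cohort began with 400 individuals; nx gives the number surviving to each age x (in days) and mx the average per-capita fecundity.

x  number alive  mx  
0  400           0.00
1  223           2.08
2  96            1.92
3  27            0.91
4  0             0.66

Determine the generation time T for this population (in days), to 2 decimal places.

lx = nx/n0 = nx/400: 1, 0.5575, 0.24, 0.0675, 0
lx·mx: 0, 1.1596, 0.4608, 0.061425, 0 → R0 = 1.681825
x·lx·mx: 0, 1.1596, 0.9216, 0.184275, 0 → Σ = 2.265475
T = 2.265475 / 1.681825 = 1.347034… → 1.35

1.35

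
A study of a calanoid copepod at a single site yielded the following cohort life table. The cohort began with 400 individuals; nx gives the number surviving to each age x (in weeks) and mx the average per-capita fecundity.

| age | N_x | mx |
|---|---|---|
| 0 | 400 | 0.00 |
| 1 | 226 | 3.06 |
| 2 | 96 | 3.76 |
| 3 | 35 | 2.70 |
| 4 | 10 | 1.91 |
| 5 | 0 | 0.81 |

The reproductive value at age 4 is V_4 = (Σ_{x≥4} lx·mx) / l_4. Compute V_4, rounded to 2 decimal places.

1.91

lx = nx/n0 = nx/400: 1, 0.565, 0.24, 0.0875, 0.025, 0
lx·mx for x ≥ 4: 0.04775, 0 → sum = 0.04775
V_4 = 0.04775 / l_4 = 0.04775 / 0.025 = 1.91 → 1.91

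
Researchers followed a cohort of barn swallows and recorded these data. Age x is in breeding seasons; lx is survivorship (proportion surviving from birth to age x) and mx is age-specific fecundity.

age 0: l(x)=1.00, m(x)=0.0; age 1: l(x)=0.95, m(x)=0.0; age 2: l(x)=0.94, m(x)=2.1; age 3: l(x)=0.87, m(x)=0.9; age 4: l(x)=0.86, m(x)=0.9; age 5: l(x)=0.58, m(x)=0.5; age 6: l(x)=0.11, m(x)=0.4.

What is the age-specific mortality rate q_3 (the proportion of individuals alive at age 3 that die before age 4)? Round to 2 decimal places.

0.01

q_3 = (l_3 − l_4) / l_3 = (0.87 − 0.86) / 0.87
     = 0.01 / 0.87 = 0.011494… → 0.01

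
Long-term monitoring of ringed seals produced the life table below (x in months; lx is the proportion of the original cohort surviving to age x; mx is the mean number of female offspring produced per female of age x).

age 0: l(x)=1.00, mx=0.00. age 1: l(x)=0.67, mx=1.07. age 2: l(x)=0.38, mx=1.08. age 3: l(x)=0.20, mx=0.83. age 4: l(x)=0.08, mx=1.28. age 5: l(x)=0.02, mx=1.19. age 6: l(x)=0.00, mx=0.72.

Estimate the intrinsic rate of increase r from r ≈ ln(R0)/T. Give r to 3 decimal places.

R0 = Σ lx·mx = 0 + 0.7169 + 0.4104 + 0.166 + 0.1024 + 0.0238 + 0 = 1.4195
Σ x·lx·mx = 2.5643; T = 2.5643/1.4195 = 1.80648…
r ≈ ln(R0)/T = ln(1.4195)/1.80648… = 0.19392… → 0.194

0.194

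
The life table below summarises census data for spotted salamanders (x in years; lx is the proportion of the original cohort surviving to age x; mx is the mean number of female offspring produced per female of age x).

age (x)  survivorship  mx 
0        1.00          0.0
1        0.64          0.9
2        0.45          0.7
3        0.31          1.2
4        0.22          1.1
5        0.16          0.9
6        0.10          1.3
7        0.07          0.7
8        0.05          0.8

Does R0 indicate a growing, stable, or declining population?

growing

R0 = Σ lx·mx = 0 + 0.576 + 0.315 + 0.372 + 0.242 + 0.144 + 0.13 + 0.049 + 0.04 = 1.868
R0 > 1, so the population is growing.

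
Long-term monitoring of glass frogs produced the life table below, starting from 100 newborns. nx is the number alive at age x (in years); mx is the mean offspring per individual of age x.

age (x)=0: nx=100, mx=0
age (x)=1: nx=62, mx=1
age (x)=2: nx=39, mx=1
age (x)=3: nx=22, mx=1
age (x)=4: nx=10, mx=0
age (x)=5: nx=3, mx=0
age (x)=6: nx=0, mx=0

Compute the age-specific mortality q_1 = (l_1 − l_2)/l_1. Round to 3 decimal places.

0.371

lx = nx/n0 = nx/100: 1, 0.62, 0.39, 0.22, 0.1, 0.03, 0
q_1 = (l_1 − l_2) / l_1 = (0.62 − 0.39) / 0.62
     = 0.23 / 0.62 = 0.370968… → 0.371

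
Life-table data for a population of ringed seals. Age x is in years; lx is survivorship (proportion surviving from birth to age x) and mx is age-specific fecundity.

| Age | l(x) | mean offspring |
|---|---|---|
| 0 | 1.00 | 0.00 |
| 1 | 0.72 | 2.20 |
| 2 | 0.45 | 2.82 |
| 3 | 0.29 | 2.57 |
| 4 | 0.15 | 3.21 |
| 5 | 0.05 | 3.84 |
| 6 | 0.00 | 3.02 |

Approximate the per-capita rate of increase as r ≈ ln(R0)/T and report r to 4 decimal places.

0.6710

R0 = Σ lx·mx = 0 + 1.584 + 1.269 + 0.7453 + 0.4815 + 0.192 + 0 = 4.2718
Σ x·lx·mx = 9.2439; T = 9.2439/4.2718 = 2.16394…
r ≈ ln(R0)/T = ln(4.2718)/2.16394… = 0.671016… → 0.6710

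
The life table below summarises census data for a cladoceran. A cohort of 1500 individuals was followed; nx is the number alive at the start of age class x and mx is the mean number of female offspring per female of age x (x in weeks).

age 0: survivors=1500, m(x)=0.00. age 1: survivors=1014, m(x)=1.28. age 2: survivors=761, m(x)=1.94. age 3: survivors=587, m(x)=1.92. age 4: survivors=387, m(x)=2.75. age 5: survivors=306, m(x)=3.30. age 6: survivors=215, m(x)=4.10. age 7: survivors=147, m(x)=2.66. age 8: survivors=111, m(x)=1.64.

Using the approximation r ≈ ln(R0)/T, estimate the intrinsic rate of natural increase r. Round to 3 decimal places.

0.450

lx = nx/n0 = nx/1500: 1, 0.676, 0.50733…, 0.39133…, 0.258, 0.204, 0.14333…, 0.098, 0.074
R0 = Σ lx·mx = 0 + 0.86528 + 0.98423… + 0.75136… + 0.7095 + 0.6732 + 0.58767… + 0.26068 + 0.12136 = 4.953273…
Σ x·lx·mx = 17.613453…; T = 17.613453…/4.953273… = 3.55592…
r ≈ ln(R0)/T = ln(4.953273…)/3.55592… = 0.44997… → 0.450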